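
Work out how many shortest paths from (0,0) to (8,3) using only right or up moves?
Choose 8 rights from 11 moves: C(11,8) = 165.
Final answer: 165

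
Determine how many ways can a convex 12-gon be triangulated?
Using the Catalan number formula: C_n = C(2n, n) / (n+1)
C_10 = C(20, 10) / (10+1)
     = 184756 / 11
     = 16,796

Answer: 16,796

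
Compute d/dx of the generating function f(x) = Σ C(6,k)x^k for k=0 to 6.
Σ k·C(6,k)x^(k-1) for k=1 to 6

Working:
Term-by-term differentiation gives Σ k·C(6,k)x^{k-1} for k=1 to 6.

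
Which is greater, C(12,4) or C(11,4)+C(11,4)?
C(12,4)=495; C(11,4)+C(11,4)=330+330=660.
Final answer: C(11,4)+C(11,4)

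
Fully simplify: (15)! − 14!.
1,220,496,076,800

Reasoning: (15)! − 14! = (15)·14! − 14! = (15−1)·14! = 14·14! = 1,220,496,076,800.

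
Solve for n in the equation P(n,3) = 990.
11

Solution: P(n,3) = n(n−1)(n−2) is increasing in n; n(n−1)(n−2) ≈ (n−1)^3 = 990 gives n ≈ 11.0. Check: P(9,3) = 504, P(10,3) = 720, P(11,3) = 990 ✓. So n = 11.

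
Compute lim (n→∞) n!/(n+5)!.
n!/(n+5)! = 1/[(n+1)(n+2)···(n+5)] → 0 as n → ∞.

Answer: 0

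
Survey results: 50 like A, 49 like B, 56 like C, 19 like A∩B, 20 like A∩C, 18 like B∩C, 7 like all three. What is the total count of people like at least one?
105

Solution: |A∪B∪C| = 50+49+56-19-20-18+7 = 105.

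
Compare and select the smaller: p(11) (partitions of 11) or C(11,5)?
p(11)

Pentagonal recurrence p(n) = p(n−1) + p(n−2) − p(n−5) − p(n−7) + …: p(11) = p(10) + p(9) − p(6) − p(4) = 42 + 30 − 11 − 5 = 56; C(11,5) = 462.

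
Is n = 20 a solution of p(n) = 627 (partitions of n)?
Yes
Pentagonal recurrence p(n) = p(n−1) + p(n−2) − p(n−5) − p(n−7) + …: p(20) = p(19) + p(18) − p(15) − p(13) + p(8) + p(5) = 490 + 385 − 176 − 101 + 22 + 7 = 627, which equals 627.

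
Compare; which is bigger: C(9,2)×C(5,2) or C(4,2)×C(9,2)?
C(9,2)×C(5,2)

Working:
C(9,2)×C(5,2)=360, C(4,2)×C(9,2)=216.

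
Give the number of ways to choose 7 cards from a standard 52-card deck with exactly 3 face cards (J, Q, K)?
20,105,800

12 face cards and 40 non-face cards: C(12,3) × C(40,4) = 220 × 91,390 = 20,105,800.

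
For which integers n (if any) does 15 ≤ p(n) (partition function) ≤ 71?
7, 8, 9, 10, 11

Working:
Tabulating p(n) via p(n) = p(n−1) + p(n−2) − p(n−5) − p(n−7) + …: p(6)=11; p(7)=15; p(8)=22; p(9)=30; p(10)=42; p(11)=56; p(12)=77. So valid n = 7, 8, 9, 10, 11.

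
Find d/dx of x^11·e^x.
Product rule: d/dx[x^11]·e^x + x^11·d/dx[e^x] = 11x^{10}e^x + x^11e^x.

Answer: (11x^10 + x^11)e^x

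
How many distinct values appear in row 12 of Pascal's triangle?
7

Solution: Row 12 has entries C(12,0)..C(12,12); by symmetry C(12,k)=C(12,12-k), giving 7 distinct values.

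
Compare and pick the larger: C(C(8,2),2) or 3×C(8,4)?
C(C(8,2),2)

Working:
C(C(8,2),2)=378, 3×C(8,4)=210.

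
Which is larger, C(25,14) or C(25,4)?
C(25,14)=4,457,400, C(25,4)=12,650.
Final answer: C(25,14)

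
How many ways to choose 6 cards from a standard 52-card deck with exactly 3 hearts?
13 hearts and 39 non-hearts: C(13,3) × C(39,3) = 286 × 9139 = 2,613,754.
Final answer: 2,613,754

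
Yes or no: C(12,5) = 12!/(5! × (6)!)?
The correct denominator is 5!×7!, giving C(12,5) = 792; the stated RHS is 12!/(5!×6!) = 5,544 ≠ 792, so the statement does not hold.
Final answer: No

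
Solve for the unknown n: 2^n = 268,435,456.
28

Explanation: 268,435,456 = 1,024 × 1,024 × 256 = 2^10 × 2^10 × 2^8 = 2^28, so n = 28.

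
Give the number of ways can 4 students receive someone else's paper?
Using D(n) = (n-1)[D(n-1) + D(n-2)]:
D(4) = (4-1) × [D(3) + D(2)]
      = 3 × [2 + 1]
      = 3 × 3
      = 9

Answer: 9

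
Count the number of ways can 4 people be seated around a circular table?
6

Solution: Circular arrangements: (4-1)! = 6.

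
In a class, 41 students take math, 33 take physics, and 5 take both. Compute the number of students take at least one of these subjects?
69

Explanation: |A∪B| = |A|+|B|-|A∩B| = 41+33-5 = 69.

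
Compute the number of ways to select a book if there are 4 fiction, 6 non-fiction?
By the addition principle: 4 + 6 = 10.
Final answer: 10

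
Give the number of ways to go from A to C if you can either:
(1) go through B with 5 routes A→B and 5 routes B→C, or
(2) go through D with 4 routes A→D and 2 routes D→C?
33
Route via B: 5×5=25. Route via D: 4×2=8. Total: 33.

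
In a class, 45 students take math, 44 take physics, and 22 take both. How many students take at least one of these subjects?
|A∪B| = |A|+|B|-|A∩B| = 45+44-22 = 67.
Final answer: 67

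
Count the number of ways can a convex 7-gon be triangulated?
42

Reasoning: Using the Catalan number formula: C_n = C(2n, n) / (n+1)
C_5 = C(10, 5) / (5+1)
     = 252 / 6
     = 42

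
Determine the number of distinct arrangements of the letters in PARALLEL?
3,360

Working:
Word has 8 letters (P=1, A=2, R=1, L=3, E=1). Arrangements: 8!/Π(k!) = 3,360.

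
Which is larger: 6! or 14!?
14!

Reasoning: 6!=720, 14!=87,178,291,200. 14! > 6!.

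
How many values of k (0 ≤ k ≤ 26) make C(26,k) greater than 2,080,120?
Row 26 is unimodal and symmetric about k=26/2. C(26,8)=1,562,275 ≤ 2,080,120; C(26,9)=3,124,550 > 2,080,120; by symmetry C(26,k) > 2,080,120 for k = 9..17. That's 17 - 9 + 1 = 9 values.
Final answer: 9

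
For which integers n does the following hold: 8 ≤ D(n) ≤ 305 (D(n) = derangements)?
4, 5, 6

Solution: Using D(n) = (n−1)[D(n−1) + D(n−2)] with D(1)=0, D(2)=1: D(3)=2; D(4)=9; D(5)=44; D(6)=265; D(7)=1,854. So valid n = 4, 5, 6.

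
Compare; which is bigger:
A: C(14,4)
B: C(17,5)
B

Solution: A=C(14,4)=1,001, B=C(17,5)=6,188.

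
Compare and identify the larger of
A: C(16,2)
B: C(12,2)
A=C(16,2)=120, B=C(12,2)=66.

Answer: A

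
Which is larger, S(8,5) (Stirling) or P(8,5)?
S(8,5) = 5·S(7,5) + S(7,4) = 5·140 + 350 = 1,050; P(8,5) = 6,720.

Answer: P(8,5)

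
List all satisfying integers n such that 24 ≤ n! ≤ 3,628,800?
4, 5, 6, 7, 8, 9, 10

Working:
n! is strictly increasing; 4! = 24 and 10! = 3,628,800, so valid n = 4, 5, 6, 7, 8, 9, 10.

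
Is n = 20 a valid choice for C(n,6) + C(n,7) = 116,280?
Yes

Reasoning: C(20,6) + C(20,7) = 38,760 + 77,520 = 116,280, which equals 116,280.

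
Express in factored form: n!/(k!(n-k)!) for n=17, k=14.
C(17,14) = 680

This is the binomial coefficient C(17,14) = 680.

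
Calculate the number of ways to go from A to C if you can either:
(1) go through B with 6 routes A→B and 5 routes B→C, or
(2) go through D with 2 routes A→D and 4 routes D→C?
38

Working:
Route via B: 6×5=30. Route via D: 2×4=8. Total: 38.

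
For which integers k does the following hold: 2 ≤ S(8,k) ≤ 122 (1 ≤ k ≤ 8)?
S(8,1)=1; S(8,2)=127; S(8,3)=966; S(8,4)=1,701; S(8,5)=1,050; S(8,6)=266; S(8,7)=28; S(8,8)=1. So valid k = 7.

Answer: 7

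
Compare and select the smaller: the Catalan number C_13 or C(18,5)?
C(18,5)
C_13 = C(26,13)/(13+1) = 10,400,600/14 = 742,900; C(18,5) = 8,568.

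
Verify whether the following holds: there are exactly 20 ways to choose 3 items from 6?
True

Solution: C(6,3) = 20.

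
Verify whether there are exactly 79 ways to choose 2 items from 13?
False

Working:
C(13,2) = 78 ≠ 79.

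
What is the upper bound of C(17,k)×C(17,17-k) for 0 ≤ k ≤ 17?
590,976,100

C(17,k)·C(17,17-k) = C(17,k)², maximised at the centre k = 8: C(17,8)² = 590,976,100.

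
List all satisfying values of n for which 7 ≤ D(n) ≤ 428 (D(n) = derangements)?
Using D(n) = (n−1)[D(n−1) + D(n−2)] with D(1)=0, D(2)=1: D(3)=2; D(4)=9; D(5)=44; D(6)=265; D(7)=1,854. So valid n = 4, 5, 6.
Final answer: 4, 5, 6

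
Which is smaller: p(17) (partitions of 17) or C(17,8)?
p(17)

Solution: Pentagonal recurrence p(n) = p(n−1) + p(n−2) − p(n−5) − p(n−7) + …: p(17) = p(16) + p(15) − p(12) − p(10) + p(5) + p(2) = 231 + 176 − 77 − 42 + 7 + 2 = 297; C(17,8) = 24,310.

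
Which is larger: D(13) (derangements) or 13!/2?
13!/2

D(13) = (13-1)·[D(12) + D(11)] = 12·[176,214,841 + 14,684,570] = 2,290,792,932; 13!/2 = 6,227,020,800/2 = 3,113,510,400.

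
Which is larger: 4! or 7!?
7!

Explanation: 4!=24, 7!=5,040. 7! > 4!.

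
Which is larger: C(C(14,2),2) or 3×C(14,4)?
C(C(14,2),2)

Solution: C(C(14,2),2)=4,095, 3×C(14,4)=3,003.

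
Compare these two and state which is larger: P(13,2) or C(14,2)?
P(13,2)

Working:
P(13,2)=156, C(14,2)=91.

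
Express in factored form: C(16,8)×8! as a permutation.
P(16,8)

Working:
C(16,8)×8! = [16!/(8!(8)!)]×8! = 16!/(8)! = P(16,8) = 518,918,400.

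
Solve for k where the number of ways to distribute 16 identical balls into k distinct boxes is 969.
4

Solution: Stars and bars: the count is C(16+k−1, k−1), increasing in k. k=2: C(17,1) = 17, k=3: C(18,2) = 153, k=4: C(19,3) = 969 ✓. So k = 4.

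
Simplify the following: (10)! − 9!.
(10)! − 9! = (10)·9! − 9! = (10−1)·9! = 9·9! = 3,265,920.

Answer: 3,265,920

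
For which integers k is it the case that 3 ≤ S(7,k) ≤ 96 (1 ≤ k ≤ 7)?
S(7,1)=1; S(7,2)=63; S(7,3)=301; S(7,4)=350; S(7,5)=140; S(7,6)=21; S(7,7)=1. So valid k = 2, 6.
Final answer: 2, 6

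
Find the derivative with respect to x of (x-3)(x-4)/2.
d/dx[(x-3)(x-4)] = (x-4) + (x-3) = 2x - 7. Dividing by 2 gives (2x - 7)/2.
Final answer: (2x - 7)/2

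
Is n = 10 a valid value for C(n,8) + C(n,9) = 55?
Yes

Working:
C(10,8) + C(10,9) = 45 + 10 = 55, which equals 55.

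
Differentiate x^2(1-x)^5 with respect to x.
2x^1(1-x)^5 - 5x^2(1-x)^4
Product rule: 2x^{1}(1-x)^{5} + x^2·(-5)(1-x)^{4}.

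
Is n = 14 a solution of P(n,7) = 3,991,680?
P(14,7) = 14·13·12·11·10·9·8 = 17,297,280, which does not equal 3,991,680.
Final answer: No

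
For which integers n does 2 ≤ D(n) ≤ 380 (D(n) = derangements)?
3, 4, 5, 6
Using D(n) = (n−1)[D(n−1) + D(n−2)] with D(1)=0, D(2)=1: D(2)=1; D(3)=2; D(4)=9; D(5)=44; D(6)=265; D(7)=1,854. So valid n = 3, 4, 5, 6.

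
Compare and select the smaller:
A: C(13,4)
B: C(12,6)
A=C(13,4)=715, B=C(12,6)=924.
Final answer: A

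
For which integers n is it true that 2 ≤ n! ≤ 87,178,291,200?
2, 3, 4, 5, 6, 7, 8, 9, 10, 11, 12, 13, 14

Explanation: n! is strictly increasing; 2! = 2 and 14! = 87,178,291,200, so valid n = 2, 3, 4, 5, 6, 7, 8, 9, 10, 11, 12, 13, 14.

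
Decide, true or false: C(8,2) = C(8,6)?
True

Working:
Symmetry C(n,k) = C(n,n-k): C(8,2) = 28 and C(8,6) = 28. Both sides agree, so the statement holds.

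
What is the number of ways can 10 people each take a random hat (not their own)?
1,334,961

Reasoning: Using D(n) = (n-1)[D(n-1) + D(n-2)]:
D(10) = (10-1) × [D(9) + D(8)]
      = 9 × [133496 + 14833]
      = 9 × 148329
      = 1,334,961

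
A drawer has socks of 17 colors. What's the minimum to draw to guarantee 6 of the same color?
86

Working:
Worst case: 5 of each = 85. One more: 86.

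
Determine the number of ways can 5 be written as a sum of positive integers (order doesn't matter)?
7

Working:
Pentagonal recurrence p(n) = p(n−1) + p(n−2) − p(n−5) − p(n−7) + …: p(5) = p(4) + p(3) − p(0) = 5 + 3 − 1 = 7.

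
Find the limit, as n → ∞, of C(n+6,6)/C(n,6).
Both numerator and denominator grow as n^6/6! for large n, so the ratio → 1.
Final answer: 1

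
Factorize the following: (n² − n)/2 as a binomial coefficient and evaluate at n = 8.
C(n,2); C(8,2) = 28

(n² − n)/2 = n(n−1)/2 = C(n,2). At n = 8: C(8,2) = 28.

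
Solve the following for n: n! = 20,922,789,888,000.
16

Working:
n! is strictly increasing. 14! = 87,178,291,200, 15! = 1,307,674,368,000, 16! = 20,922,789,888,000 ✓. So n = 16.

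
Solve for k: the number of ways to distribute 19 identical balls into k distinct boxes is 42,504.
6

Working:
Stars and bars: the count is C(19+k−1, k−1), increasing in k. k=4: C(22,3) = 1,540, k=5: C(23,4) = 8,855, k=6: C(24,5) = 42,504 ✓. So k = 6.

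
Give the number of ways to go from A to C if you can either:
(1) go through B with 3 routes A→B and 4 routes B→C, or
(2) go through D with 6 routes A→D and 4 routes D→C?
36
Route via B: 3×4=12. Route via D: 6×4=24. Total: 36.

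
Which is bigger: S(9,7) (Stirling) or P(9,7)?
S(9,7) = 7·S(8,7) + S(8,6) = 7·28 + 266 = 462; P(9,7) = 181,440.

Answer: P(9,7)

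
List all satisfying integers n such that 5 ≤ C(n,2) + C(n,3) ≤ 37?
4, 5, 6

Explanation: C(3,2)+C(3,3)=4; C(4,2)+C(4,3)=10; C(5,2)+C(5,3)=20; C(6,2)+C(6,3)=35; C(7,2)+C(7,3)=56. So valid n = 4, 5, 6.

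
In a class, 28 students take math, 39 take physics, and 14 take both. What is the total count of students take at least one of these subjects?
53

Explanation: |A∪B| = |A|+|B|-|A∩B| = 28+39-14 = 53.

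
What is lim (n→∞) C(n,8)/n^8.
C(n,8) ≈ n^8/8! for large n. Limit = 1/8! = 1/40320.
Final answer: 1/40320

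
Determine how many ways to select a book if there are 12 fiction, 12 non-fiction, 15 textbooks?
39

By the addition principle: 12 + 12 + 15 = 39.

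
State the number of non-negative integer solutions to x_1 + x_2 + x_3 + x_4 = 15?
C(15+4-1, 4-1) = 816.
Final answer: 816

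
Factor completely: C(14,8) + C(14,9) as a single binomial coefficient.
By Pascal's identity: C(14,8) + C(14,9) = C(15,9) = 5,005.

Answer: C(15,9)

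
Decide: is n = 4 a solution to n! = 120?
No

Solution: 4! = 4·3! = 4·6 = 24, which does not equal 120.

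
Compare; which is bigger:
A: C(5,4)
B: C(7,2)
B

Solution: A=C(5,4)=5, B=C(7,2)=21.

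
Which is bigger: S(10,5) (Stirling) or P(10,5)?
S(10,5)

S(10,5) = 5·S(9,5) + S(9,4) = 5·6,951 + 7,770 = 42,525; P(10,5) = 30,240.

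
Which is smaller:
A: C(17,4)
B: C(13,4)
A=C(17,4)=2,380, B=C(13,4)=715.
Final answer: B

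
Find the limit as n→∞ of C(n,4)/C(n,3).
∞

Explanation: C(n,4)/C(n,3) = (n-3)/4 → ∞ as n → ∞.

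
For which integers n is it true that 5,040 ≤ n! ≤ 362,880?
7, 8, 9

Explanation: n! is strictly increasing; 7! = 5,040 and 9! = 362,880, so valid n = 7, 8, 9.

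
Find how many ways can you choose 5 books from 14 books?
2,002

Explanation: C(14,5) = 14! / (5! × (14-5)!)
         = 14! / (5! × 9!)
         = 2,002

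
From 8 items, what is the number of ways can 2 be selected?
28

Explanation: C(8,2) = 8! / (2! × (8-2)!)
         = 8! / (2! × 6!)
         = 28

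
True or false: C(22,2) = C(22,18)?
False

C(22,2) = 231 but C(22,18) = 7,315; symmetry gives C(22,2) = C(22,20), not C(22,18).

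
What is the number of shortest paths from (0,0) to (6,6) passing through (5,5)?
To (5,5): C(10,5)=252. From there: C(2,1)=2. Total: 504.

Answer: 504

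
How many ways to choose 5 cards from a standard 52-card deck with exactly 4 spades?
27,885

Explanation: 13 spades and 39 non-spades: C(13,4) × C(39,1) = 715 × 39 = 27,885.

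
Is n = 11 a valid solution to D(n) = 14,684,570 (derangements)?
D(11) = (11-1)·[D(10) + D(9)] = 10·[1,334,961 + 133,496] = 14,684,570, which equals 14,684,570.
Final answer: Yes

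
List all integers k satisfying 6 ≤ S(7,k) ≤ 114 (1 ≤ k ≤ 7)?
2, 6

Working:
S(7,1)=1; S(7,2)=63; S(7,3)=301; S(7,4)=350; S(7,5)=140; S(7,6)=21; S(7,7)=1. So valid k = 2, 6.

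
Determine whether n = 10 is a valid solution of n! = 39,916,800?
No

Reasoning: 10! = 10·9! = 10·362,880 = 3,628,800, which does not equal 39,916,800.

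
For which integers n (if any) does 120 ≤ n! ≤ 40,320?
n! is strictly increasing; 5! = 120 and 8! = 40,320, so valid n = 5, 6, 7, 8.
Final answer: 5, 6, 7, 8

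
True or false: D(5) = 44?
True

Explanation: Derangements of 5 elements: D(5) = (5-1)·[D(4) + D(3)] = 4·[9 + 2] = 44.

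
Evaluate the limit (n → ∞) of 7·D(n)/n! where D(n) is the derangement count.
7/e
D(n)/n! → 1/e, so 7·D(n)/n! → 7/e.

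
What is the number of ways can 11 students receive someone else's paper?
14,684,570

Reasoning: Using D(n) = (n-1)[D(n-1) + D(n-2)]:
D(11) = (11-1) × [D(10) + D(9)]
      = 10 × [1334961 + 133496]
      = 10 × 1468457
      = 14,684,570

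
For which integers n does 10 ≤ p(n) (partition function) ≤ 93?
6, 7, 8, 9, 10, 11, 12
Tabulating p(n) via p(n) = p(n−1) + p(n−2) − p(n−5) − p(n−7) + …: p(5)=7; p(6)=11; p(7)=15; p(8)=22; p(9)=30; p(10)=42; p(11)=56; p(12)=77; p(13)=101. So valid n = 6, 7, 8, 9, 10, 11, 12.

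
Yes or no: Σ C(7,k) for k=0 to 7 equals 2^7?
Yes

Explanation: Binomial theorem: Σ C(7,k) = (1+1)^7 = 2^7 = 128; RHS 2^7 = 128.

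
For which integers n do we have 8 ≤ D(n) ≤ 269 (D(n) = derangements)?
Using D(n) = (n−1)[D(n−1) + D(n−2)] with D(1)=0, D(2)=1: D(3)=2; D(4)=9; D(5)=44; D(6)=265; D(7)=1,854. So valid n = 4, 5, 6.
Final answer: 4, 5, 6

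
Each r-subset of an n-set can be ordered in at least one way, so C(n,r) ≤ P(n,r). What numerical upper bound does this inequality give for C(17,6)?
8,910,720

Explanation: P(17,6) = 17·16·15·14·13·12 = 8,910,720, so C(17,6) ≤ 8,910,720. (The bound is loose by a factor of 6! = 720: C(17,6) = 8,910,720/720 = 12,376.)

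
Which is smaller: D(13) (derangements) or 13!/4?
13!/4

Explanation: D(13) = (13-1)·[D(12) + D(11)] = 12·[176,214,841 + 14,684,570] = 2,290,792,932; 13!/4 = 6,227,020,800/4 = 1,556,755,200.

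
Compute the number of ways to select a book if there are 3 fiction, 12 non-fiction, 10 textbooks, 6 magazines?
By the addition principle: 3 + 12 + 10 + 6 = 31.
Final answer: 31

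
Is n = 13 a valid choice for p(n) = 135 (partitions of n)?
No

Explanation: Pentagonal recurrence p(n) = p(n−1) + p(n−2) − p(n−5) − p(n−7) + …: p(13) = p(12) + p(11) − p(8) − p(6) + p(1) = 77 + 56 − 22 − 11 + 1 = 101, which does not equal 135.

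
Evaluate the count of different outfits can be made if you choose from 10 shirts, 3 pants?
By the multiplication principle: 10 × 3 = 30.

Answer: 30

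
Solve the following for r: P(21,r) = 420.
2

Solution: P(21,r) = 21·20·…·(21−r+1), a product of r factors. Multiplying down from 21: 21 = 21; 21·20 = 420 ✓ (2 factors). So r = 2.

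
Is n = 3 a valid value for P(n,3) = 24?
P(3,3) = 3·2·1 = 6, which does not equal 24.
Final answer: No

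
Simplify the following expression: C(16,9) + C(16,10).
19,448

Explanation: By Pascal's identity: C(17,10) = 19,448.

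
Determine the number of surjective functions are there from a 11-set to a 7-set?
322,494,480

Working:
Onto functions = 7! × S(11,7)
First compute S(11,7) via recurrence:
Using the Stirling recurrence: S(n,k) = k·S(n-1,k) + S(n-1,k-1)
S(11,7) = 7·S(10,7) + S(10,6)
         = 7·5880 + 22827
         = 41160 + 22827
         = 63,987
Then: 5040 × 63987 = 322,494,480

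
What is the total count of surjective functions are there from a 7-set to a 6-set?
15,120

Working:
Onto functions = 6! × S(7,6)
First compute S(7,6) via recurrence:
Using the Stirling recurrence: S(n,k) = k·S(n-1,k) + S(n-1,k-1)
S(7,6) = 6·S(6,6) + S(6,5)
         = 6·1 + 15
         = 6 + 15
         = 21
Then: 720 × 21 = 15,120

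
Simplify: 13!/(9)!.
17,160

Working:
This equals 13×12×...×10 = 17,160.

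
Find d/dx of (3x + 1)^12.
36(3x + 1)^11

Working:
Chain rule: 12(3x+1)^{11} × 3 = 36(3x+1)^{11}.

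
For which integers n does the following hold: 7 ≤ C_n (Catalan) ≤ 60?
4, 5

Explanation: C_3=5; C_4=14; C_5=42; C_6=132. So valid n = 4, 5.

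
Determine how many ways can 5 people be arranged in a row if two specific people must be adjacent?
48
Treat pair as unit: (5-1)! arrangements × 2 internal orders = 48.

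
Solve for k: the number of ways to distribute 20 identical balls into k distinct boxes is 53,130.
6

Solution: Stars and bars: the count is C(20+k−1, k−1), increasing in k. k=4: C(23,3) = 1,771, k=5: C(24,4) = 10,626, k=6: C(25,5) = 53,130 ✓. So k = 6.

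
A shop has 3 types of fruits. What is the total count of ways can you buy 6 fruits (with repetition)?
28

Working:
Stars and bars: C(6+3-1, 6) = C(8, 6) = 28.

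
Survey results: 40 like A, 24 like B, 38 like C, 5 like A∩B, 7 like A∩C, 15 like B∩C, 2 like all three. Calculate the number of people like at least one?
|A∪B∪C| = 40+24+38-5-7-15+2 = 77.
Final answer: 77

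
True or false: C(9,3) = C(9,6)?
True

Reasoning: C(9,3) = C(9,9-3) by the symmetry property; both equal 84.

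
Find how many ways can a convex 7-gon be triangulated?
42

Working:
Using the Catalan number formula: C_n = C(2n, n) / (n+1)
C_5 = C(10, 5) / (5+1)
     = 252 / 6
     = 42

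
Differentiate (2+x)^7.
7(2+x)^6

Working:
Using the power rule: d/dx (2+x)^7 = 7(2+x)^{6}.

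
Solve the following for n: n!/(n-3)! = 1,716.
13

Solution: n!/(n-3)! = n×(n-1)×(n-2), a product of 3 consecutive integers ≈ (n−1)^3. 1,716^(1/3) + 1 ≈ 13.0; check n = 13: 13×12×11 = 1,716 ✓. So n = 13.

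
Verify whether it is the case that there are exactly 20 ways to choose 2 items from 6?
False
C(6,2) = 15 ≠ 20.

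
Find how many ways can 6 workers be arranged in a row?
720

Explanation: Arrangements of 6 distinct objects: 6! = 720.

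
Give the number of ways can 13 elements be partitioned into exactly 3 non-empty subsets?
This equals S(13,3), the Stirling number of the 2nd kind.
Using the Stirling recurrence: S(n,k) = k·S(n-1,k) + S(n-1,k-1)
S(13,3) = 3·S(12,3) + S(12,2)
         = 3·86526 + 2047
         = 259578 + 2047
         = 261,625

Answer: 261,625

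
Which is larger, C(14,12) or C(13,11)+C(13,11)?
C(14,12)=91; C(13,11)+C(13,11)=78+78=156.
Final answer: C(13,11)+C(13,11)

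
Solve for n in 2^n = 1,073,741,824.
1,073,741,824 = 1,024 × 1,024 × 1,024 = 2^10 × 2^10 × 2^10 = 2^30, so n = 30.

Answer: 30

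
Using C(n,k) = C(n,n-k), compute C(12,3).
C(12,3) = C(12,9) = 220.
Final answer: 220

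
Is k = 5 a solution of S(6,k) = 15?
S(6,5) = 5·S(5,5) + S(5,4) = 5·1 + 10 = 15, which equals 15.

Answer: Yes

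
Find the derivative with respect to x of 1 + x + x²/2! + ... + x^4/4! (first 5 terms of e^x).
1 + x + x²/2! + ... + x^3/3!

Explanation: Differentiating term by term gives the first 4 terms of e^x.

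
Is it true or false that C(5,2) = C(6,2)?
False

Explanation: LHS = C(5,2) = 10; RHS = C(6,2) = 15. 10 ≠ 15, so the statement does not hold.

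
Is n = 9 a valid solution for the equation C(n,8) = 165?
No
C(9,8) = 9·8·7·6·5·4·3·2/8! = 362,880/40,320 = 9, which does not equal 165.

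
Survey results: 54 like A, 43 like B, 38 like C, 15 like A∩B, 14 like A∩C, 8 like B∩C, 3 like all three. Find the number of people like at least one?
101

Solution: |A∪B∪C| = 54+43+38-15-14-8+3 = 101.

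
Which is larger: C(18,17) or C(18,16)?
C(18,16)

Reasoning: C(18,17)=18, C(18,16)=153.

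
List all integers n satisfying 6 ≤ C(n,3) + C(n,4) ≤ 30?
5

Working:
C(4,3)+C(4,4)=5; C(5,3)+C(5,4)=15; C(6,3)+C(6,4)=35. So valid n = 5.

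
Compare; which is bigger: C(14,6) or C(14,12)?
C(14,6)

Reasoning: C(14,6)=3,003, C(14,12)=91.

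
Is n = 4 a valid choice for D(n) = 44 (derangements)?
D(4) = (4-1)·[D(3) + D(2)] = 3·[2 + 1] = 9, which does not equal 44.
Final answer: No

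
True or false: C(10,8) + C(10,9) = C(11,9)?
True

Solution: Pascal's identity C(n,k) + C(n,k+1) = C(n+1,k+1): 45 + 10 = 55 = C(11,9).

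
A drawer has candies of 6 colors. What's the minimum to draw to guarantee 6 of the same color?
Worst case: 5 of each = 30. One more: 31.
Final answer: 31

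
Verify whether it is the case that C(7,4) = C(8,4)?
False

Reasoning: LHS = C(7,4) = 35; RHS = C(8,4) = 70. 35 ≠ 70, so the statement does not hold.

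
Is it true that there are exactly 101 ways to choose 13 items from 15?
C(15,13) = 105 ≠ 101.
Final answer: False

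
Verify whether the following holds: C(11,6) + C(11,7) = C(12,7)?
True

Working:
Pascal's identity: LHS = 462 + 330 = 792; RHS = C(12,7) = 792. Both sides agree, so the statement holds.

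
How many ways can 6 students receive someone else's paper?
265

Using D(n) = (n-1)[D(n-1) + D(n-2)]:
D(6) = (6-1) × [D(5) + D(4)]
      = 5 × [44 + 9]
      = 5 × 53
      = 265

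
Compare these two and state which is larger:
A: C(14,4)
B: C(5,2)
A

Reasoning: A=C(14,4)=1,001, B=C(5,2)=10.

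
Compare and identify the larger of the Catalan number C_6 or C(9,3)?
C_6
C_6 = C(12,6)/(6+1) = 924/7 = 132; C(9,3) = 84.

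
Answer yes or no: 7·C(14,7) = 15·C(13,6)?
No
Absorption identity k·C(n,k) = n·C(n-1,k-1). LHS = 7·3432 = 24,024; RHS = 15·1716 = 25,740.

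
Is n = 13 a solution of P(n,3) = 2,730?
No
P(13,3) = 13·12·11 = 1,716, which does not equal 2,730.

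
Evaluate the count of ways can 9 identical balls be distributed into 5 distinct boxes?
C(9+5-1, 5-1) = C(13, 4) = 715.
Final answer: 715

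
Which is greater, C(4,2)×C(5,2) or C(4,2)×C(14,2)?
C(4,2)×C(14,2)

C(4,2)×C(5,2)=60, C(4,2)×C(14,2)=546.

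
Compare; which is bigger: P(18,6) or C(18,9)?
P(18,6)=13,366,080, C(18,9)=48,620.
Final answer: P(18,6)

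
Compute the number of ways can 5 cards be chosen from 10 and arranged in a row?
P(10,5) = 10!/(10-5)! = 30,240.
Final answer: 30,240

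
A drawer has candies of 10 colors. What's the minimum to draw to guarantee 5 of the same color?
41
Worst case: 4 of each = 40. One more: 41.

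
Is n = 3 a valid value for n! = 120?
3! = 3·2! = 3·2 = 6, which does not equal 120.

Answer: No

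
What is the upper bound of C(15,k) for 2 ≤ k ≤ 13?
C(15,k) is maximised at the centre of the row: C(15,7) = 6,435.
Final answer: 6,435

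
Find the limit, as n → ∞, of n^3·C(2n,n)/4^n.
C(2n,n) ~ 4^n/√(πn), so n^3·C(2n,n)/4^n ~ n^(3 − 1/2)/√π → ∞.
Final answer: ∞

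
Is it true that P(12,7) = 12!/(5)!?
True

Working:
Permutation formula P(n,k) = n!/(n-k)!: 12!/5! = 479,001,600/120 = 3,991,680 = P(12,7). The statement holds.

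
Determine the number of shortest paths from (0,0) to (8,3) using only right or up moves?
165

Explanation: Choose 8 rights from 11 moves: C(11,8) = 165.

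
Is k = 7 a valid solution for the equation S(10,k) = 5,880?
Yes

S(10,7) = 7·S(9,7) + S(9,6) = 7·462 + 2,646 = 5,880, which equals 5,880.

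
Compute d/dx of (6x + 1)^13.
78(6x + 1)^12

Explanation: Chain rule: 13(6x+1)^{12} × 6 = 78(6x+1)^{12}.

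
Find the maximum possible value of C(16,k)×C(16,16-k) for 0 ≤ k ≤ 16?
165,636,900

Working:
C(16,k)·C(16,16-k) = C(16,k)², maximised at the centre k = 8: C(16,8)² = 165,636,900.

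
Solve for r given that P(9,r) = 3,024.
4

Solution: P(9,r) = 9·8·…·(9−r+1), a product of r factors. Multiplying down from 9: 9 = 9; 9·8 = 72; 9·8·7 = 504; 9·8·7·6 = 3,024 ✓ (4 factors). So r = 4.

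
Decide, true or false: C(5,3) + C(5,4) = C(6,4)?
True
Pascal's identity: LHS = 10 + 5 = 15; RHS = C(6,4) = 15. Both sides agree, so the statement holds.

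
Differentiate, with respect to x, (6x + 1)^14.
Chain rule: 14(6x+1)^{13} × 6 = 84(6x+1)^{13}.

Answer: 84(6x + 1)^13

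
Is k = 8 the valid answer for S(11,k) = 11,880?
Yes

Reasoning: S(11,8) = 8·S(10,8) + S(10,7) = 8·750 + 5,880 = 11,880, which equals 11,880.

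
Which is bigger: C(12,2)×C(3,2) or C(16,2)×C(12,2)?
C(12,2)×C(3,2)=198, C(16,2)×C(12,2)=7,920.

Answer: C(16,2)×C(12,2)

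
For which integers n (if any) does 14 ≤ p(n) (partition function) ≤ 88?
7, 8, 9, 10, 11, 12

Solution: Tabulating p(n) via p(n) = p(n−1) + p(n−2) − p(n−5) − p(n−7) + …: p(6)=11; p(7)=15; p(8)=22; p(9)=30; p(10)=42; p(11)=56; p(12)=77; p(13)=101. So valid n = 7, 8, 9, 10, 11, 12.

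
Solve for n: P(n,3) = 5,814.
19
P(n,3) = n(n−1)(n−2) is increasing in n; n(n−1)(n−2) ≈ (n−1)^3 = 5,814 gives n ≈ 19.0. Check: P(17,3) = 4,080, P(18,3) = 4,896, P(19,3) = 5,814 ✓. So n = 19.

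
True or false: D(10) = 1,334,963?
Derangements of 10 elements: D(10) = (10-1)·[D(9) + D(8)] = 9·[133,496 + 14,833] = 1,334,961.

Answer: False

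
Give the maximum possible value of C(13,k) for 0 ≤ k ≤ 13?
1,716

Working:
Maximum at k = 6 or k = 7: C(13,6) = 1,716.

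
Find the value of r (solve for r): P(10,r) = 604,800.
7

P(10,r) = 10·9·…·(10−r+1), a product of r factors. Multiplying down from 10: 10 = 10; 10·9 = 90; 10·9·8 = 720; 10·9·8·7 = 5,040; 10·9·8·7·6 = 30,240; 10·9·8·7·6·5 = 151,200; 10·9·8·7·6·5·4 = 604,800 ✓ (7 factors). So r = 7.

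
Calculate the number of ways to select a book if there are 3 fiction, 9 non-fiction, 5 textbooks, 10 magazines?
27

Working:
By the addition principle: 3 + 9 + 5 + 10 = 27.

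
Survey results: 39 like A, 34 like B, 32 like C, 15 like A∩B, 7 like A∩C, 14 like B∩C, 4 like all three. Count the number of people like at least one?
73
|A∪B∪C| = 39+34+32-15-7-14+4 = 73.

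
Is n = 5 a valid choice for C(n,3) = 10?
Yes

Reasoning: C(5,3) = 5·4·3/3! = 60/6 = 10, which equals 10.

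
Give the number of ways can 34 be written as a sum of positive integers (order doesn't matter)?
12,310

Pentagonal recurrence p(n) = p(n−1) + p(n−2) − p(n−5) − p(n−7) + …: p(34) = p(33) + p(32) − p(29) − p(27) + p(22) + p(19) − p(12) − p(8) = 10,143 + 8,349 − 4,565 − 3,010 + 1,002 + 490 − 77 − 22 = 12,310.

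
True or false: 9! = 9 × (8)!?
True
By definition n! = n × (n-1)!, so 9! = 9 × 8!.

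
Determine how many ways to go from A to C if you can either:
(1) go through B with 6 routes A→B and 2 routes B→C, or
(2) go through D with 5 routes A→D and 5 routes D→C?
37
Route via B: 6×2=12. Route via D: 5×5=25. Total: 37.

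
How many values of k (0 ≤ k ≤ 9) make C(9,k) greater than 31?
Row 9 is unimodal and symmetric about k=9/2. C(9,1)=9 ≤ 31; C(9,2)=36 > 31; by symmetry C(9,k) > 31 for k = 2..7. That's 7 - 2 + 1 = 6 values.

Answer: 6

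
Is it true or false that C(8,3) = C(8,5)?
True

Symmetry C(n,k) = C(n,n-k): C(8,3) = 56 and C(8,5) = 56. Both sides agree, so the statement holds.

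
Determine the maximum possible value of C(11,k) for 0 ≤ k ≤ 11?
Maximum at k = 5 or k = 6: C(11,5) = 462.
Final answer: 462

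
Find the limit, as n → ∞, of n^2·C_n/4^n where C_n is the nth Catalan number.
∞

Reasoning: C_n ~ 4^n/(n^(3/2)√π), so n^2·C_n/4^n ~ n^(2 − 3/2)/√π → ∞.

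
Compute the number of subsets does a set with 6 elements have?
64

Solution: Each element can be included or excluded: 2^6 = 64.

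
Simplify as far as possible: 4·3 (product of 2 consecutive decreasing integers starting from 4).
This is P(4,2) = 4!/(2)! = 12.

Answer: 12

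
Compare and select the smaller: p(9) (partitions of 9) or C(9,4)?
p(9)

Solution: Pentagonal recurrence p(n) = p(n−1) + p(n−2) − p(n−5) − p(n−7) + …: p(9) = p(8) + p(7) − p(4) − p(2) = 22 + 15 − 5 − 2 = 30; C(9,4) = 126.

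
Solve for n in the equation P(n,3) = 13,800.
25

P(n,3) = n(n−1)(n−2) is increasing in n; n(n−1)(n−2) ≈ (n−1)^3 = 13,800 gives n ≈ 25.0. Check: P(23,3) = 10,626, P(24,3) = 12,144, P(25,3) = 13,800 ✓. So n = 25.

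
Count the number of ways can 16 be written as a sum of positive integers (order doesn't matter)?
Pentagonal recurrence p(n) = p(n−1) + p(n−2) − p(n−5) − p(n−7) + …: p(16) = p(15) + p(14) − p(11) − p(9) + p(4) + p(1) = 176 + 135 − 56 − 30 + 5 + 1 = 231.

Answer: 231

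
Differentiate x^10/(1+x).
Quotient rule: [10x^{9}(1+x) - x^10]/(1+x)².

Answer: (10x^9(1+x) - x^10)/(1+x)²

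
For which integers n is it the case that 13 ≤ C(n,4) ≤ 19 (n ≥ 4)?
6

Solution: C(5,4)=5; C(6,4)=15; C(7,4)=35. So valid n = 6.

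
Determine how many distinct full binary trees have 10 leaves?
4,862

Using the Catalan number formula: C_n = C(2n, n) / (n+1)
C_9 = C(18, 9) / (9+1)
     = 48620 / 10
     = 4,862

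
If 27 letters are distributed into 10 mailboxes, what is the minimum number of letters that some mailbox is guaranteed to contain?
3

Working:
Pigeonhole: ⌈27/10⌉ = 3.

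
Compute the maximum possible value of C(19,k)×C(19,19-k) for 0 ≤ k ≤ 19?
8,533,694,884

Working:
C(19,k)·C(19,19-k) = C(19,k)², maximised at the centre k = 9: C(19,9)² = 8,533,694,884.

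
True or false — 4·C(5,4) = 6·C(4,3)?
Absorption identity k·C(n,k) = n·C(n-1,k-1). LHS = 4·5 = 20; RHS = 6·4 = 24.
Final answer: False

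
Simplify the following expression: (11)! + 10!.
43,545,600

Reasoning: (11)! + 10! = (11)·10! + 10! = (11+1)·10! = 12·10! = 43,545,600.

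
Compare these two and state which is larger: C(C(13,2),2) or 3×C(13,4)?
C(C(13,2),2)=3,003, 3×C(13,4)=2,145.

Answer: C(C(13,2),2)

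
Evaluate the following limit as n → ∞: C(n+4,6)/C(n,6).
Both numerator and denominator grow as n^6/6! for large n, so the ratio → 1.
Final answer: 1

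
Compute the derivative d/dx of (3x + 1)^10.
30(3x + 1)^9

Explanation: Chain rule: 10(3x+1)^{9} × 3 = 30(3x+1)^{9}.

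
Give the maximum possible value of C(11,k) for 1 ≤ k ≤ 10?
C(11,k) is maximised at the centre of the row: C(11,5) = 462.
Final answer: 462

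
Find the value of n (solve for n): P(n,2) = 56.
P(n,2) = n(n−1) is increasing in n; n(n−1) ≈ (n−0.5)^2 = 56 gives n ≈ 8.0. Check: P(6,2) = 30, P(7,2) = 42, P(8,2) = 56 ✓. So n = 8.
Final answer: 8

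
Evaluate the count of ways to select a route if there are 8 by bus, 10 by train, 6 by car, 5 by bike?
29

Explanation: By the addition principle: 8 + 10 + 6 + 5 = 29.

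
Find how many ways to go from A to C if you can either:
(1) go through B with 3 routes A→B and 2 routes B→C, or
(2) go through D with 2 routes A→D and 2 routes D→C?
Route via B: 3×2=6. Route via D: 2×2=4. Total: 10.

Answer: 10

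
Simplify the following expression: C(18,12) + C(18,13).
27,132

By Pascal's identity: C(19,13) = 27,132.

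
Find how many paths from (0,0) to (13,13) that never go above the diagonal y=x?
742,900

Counted by the Catalan number C_13: C_13 = C(26,13)/(13+1) = 10,400,600/14 = 742,900.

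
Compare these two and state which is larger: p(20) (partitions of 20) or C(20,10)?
Pentagonal recurrence p(n) = p(n−1) + p(n−2) − p(n−5) − p(n−7) + …: p(20) = p(19) + p(18) − p(15) − p(13) + p(8) + p(5) = 490 + 385 − 176 − 101 + 22 + 7 = 627; C(20,10) = 184,756.
Final answer: C(20,10)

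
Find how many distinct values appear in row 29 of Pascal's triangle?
Row 29 has entries C(29,0)..C(29,29); by symmetry C(29,k)=C(29,29-k), giving 15 distinct values.
Final answer: 15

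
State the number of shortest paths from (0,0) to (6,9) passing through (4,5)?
To (4,5): C(9,4)=126. From there: C(6,2)=15. Total: 1,890.
Final answer: 1,890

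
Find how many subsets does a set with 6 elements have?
64

Reasoning: Each element can be included or excluded: 2^6 = 64.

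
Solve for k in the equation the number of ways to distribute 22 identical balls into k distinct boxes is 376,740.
7

Working:
Stars and bars: the count is C(22+k−1, k−1), increasing in k. k=5: C(26,4) = 14,950, k=6: C(27,5) = 80,730, k=7: C(28,6) = 376,740 ✓. So k = 7.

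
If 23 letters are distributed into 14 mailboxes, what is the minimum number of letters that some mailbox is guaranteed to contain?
2

Working:
Pigeonhole: ⌈23/14⌉ = 2.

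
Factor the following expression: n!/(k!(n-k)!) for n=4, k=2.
C(4,2) = 6

Solution: This is the binomial coefficient C(4,2) = 6.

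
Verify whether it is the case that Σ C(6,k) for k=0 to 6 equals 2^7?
False

Solution: Binomial theorem: Σ C(6,k) = (1+1)^6 = 2^6 = 64; RHS 2^7 = 128.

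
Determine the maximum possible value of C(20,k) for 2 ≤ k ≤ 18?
184,756

Working:
C(20,k) is maximised at the centre of the row: C(20,10) = 184,756.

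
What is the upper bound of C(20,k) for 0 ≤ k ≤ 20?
184,756

Maximum at k = 10: C(20,10) = 184,756.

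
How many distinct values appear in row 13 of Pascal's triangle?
7

Row 13 has entries C(13,0)..C(13,13); by symmetry C(13,k)=C(13,13-k), giving 7 distinct values.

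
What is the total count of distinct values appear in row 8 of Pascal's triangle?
5

Working:
Row 8 has entries C(8,0)..C(8,8); by symmetry C(8,k)=C(8,8-k), giving 5 distinct values.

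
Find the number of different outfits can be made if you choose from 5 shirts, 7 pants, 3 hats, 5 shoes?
By the multiplication principle: 5 × 7 × 3 × 5 = 525.

Answer: 525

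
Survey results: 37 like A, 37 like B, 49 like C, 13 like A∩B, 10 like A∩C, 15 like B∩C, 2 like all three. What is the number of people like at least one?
87
|A∪B∪C| = 37+37+49-13-10-15+2 = 87.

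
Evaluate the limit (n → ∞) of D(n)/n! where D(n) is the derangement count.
D(n)/n! → 1/e ≈ 0.3679 as n → ∞.

Answer: 1/e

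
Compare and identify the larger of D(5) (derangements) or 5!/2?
5!/2

Explanation: D(5) = (5-1)·[D(4) + D(3)] = 4·[9 + 2] = 44; 5!/2 = 120/2 = 60.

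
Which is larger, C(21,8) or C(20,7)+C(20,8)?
Equal
By Pascal's identity: C(21,8) = C(20,7)+C(20,8) = 203,490. Equal.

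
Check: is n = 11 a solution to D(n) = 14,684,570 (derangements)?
D(11) = (11-1)·[D(10) + D(9)] = 10·[1,334,961 + 133,496] = 14,684,570, which equals 14,684,570.

Answer: Yes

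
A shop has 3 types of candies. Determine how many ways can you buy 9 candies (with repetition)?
55

Working:
Stars and bars: C(9+3-1, 9) = C(11, 9) = 55.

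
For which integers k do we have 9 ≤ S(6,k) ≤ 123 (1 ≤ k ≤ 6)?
S(6,1)=1; S(6,2)=31; S(6,3)=90; S(6,4)=65; S(6,5)=15; S(6,6)=1. So valid k = 2, 3, 4, 5.

Answer: 2, 3, 4, 5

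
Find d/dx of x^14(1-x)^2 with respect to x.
14x^13(1-x)^2 - 2x^14(1-x)^1

Explanation: Product rule: 14x^{13}(1-x)^{2} + x^14·(-2)(1-x)^{1}.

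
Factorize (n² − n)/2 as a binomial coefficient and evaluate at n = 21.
C(n,2); C(21,2) = 210

Explanation: (n² − n)/2 = n(n−1)/2 = C(n,2). At n = 21: C(21,2) = 210.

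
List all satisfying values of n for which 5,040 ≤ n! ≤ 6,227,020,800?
n! is strictly increasing; 7! = 5,040 and 13! = 6,227,020,800, so valid n = 7, 8, 9, 10, 11, 12, 13.

Answer: 7, 8, 9, 10, 11, 12, 13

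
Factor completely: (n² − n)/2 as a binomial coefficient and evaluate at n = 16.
(n² − n)/2 = n(n−1)/2 = C(n,2). At n = 16: C(16,2) = 120.

Answer: C(n,2); C(16,2) = 120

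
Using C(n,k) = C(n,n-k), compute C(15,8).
6,435

Working:
C(15,8) = C(15,7) = 6,435.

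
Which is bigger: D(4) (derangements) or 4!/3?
D(4)

Reasoning: D(4) = (4-1)·[D(3) + D(2)] = 3·[2 + 1] = 9; 4!/3 = 24/3 = 8.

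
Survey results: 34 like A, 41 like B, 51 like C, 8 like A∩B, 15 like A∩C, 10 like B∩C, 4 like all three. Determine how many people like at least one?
97

Solution: |A∪B∪C| = 34+41+51-8-15-10+4 = 97.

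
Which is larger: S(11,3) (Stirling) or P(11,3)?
S(11,3)
S(11,3) = 3·S(10,3) + S(10,2) = 3·9,330 + 511 = 28,501; P(11,3) = 990.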